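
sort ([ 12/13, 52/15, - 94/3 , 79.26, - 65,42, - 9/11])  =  [-65, - 94/3,  -  9/11,12/13,52/15,42,79.26 ]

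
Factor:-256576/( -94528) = 19/7 = 7^(-1)*19^1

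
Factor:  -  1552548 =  - 2^2*3^1*129379^1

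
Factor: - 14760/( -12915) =8/7 = 2^3 * 7^ ( - 1)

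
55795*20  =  1115900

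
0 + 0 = 0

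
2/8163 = 2/8163 = 0.00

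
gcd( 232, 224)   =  8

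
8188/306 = 4094/153 = 26.76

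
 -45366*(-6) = 272196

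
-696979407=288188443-985167850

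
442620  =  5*88524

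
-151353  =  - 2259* 67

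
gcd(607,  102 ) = 1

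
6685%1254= 415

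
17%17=0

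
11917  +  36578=48495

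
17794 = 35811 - 18017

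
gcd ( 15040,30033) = 47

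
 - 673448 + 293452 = -379996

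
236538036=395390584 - 158852548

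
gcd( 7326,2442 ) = 2442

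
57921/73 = 793 + 32/73 =793.44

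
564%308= 256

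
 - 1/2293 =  - 1 + 2292/2293 = - 0.00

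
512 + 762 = 1274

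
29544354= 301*98154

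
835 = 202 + 633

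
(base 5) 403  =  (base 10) 103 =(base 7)205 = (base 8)147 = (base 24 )47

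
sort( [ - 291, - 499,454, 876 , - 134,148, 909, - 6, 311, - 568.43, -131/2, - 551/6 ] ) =[ - 568.43,-499, - 291, - 134, - 551/6, - 131/2, - 6,148, 311,454, 876, 909 ] 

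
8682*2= 17364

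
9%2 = 1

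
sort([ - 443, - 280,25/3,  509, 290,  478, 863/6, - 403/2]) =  [  -  443,-280, - 403/2, 25/3,863/6, 290,478,509]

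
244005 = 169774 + 74231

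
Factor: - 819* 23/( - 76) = 18837/76= 2^(- 2)*3^2 * 7^1*13^1 * 19^ (-1 )*23^1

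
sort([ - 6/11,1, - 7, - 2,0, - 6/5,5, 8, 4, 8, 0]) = [  -  7, - 2 , - 6/5, - 6/11,  0, 0, 1,4, 5,8, 8]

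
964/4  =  241 =241.00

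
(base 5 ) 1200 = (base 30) 5p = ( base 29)61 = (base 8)257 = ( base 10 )175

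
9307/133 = 9307/133   =  69.98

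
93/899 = 3/29 =0.10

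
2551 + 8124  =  10675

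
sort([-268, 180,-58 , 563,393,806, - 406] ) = [ - 406 , - 268,-58, 180, 393 , 563,806]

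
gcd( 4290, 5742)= 66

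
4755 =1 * 4755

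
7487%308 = 95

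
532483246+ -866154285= - 333671039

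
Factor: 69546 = 2^1 * 3^1*67^1*173^1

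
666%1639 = 666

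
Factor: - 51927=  - 3^1*19^1*911^1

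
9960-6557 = 3403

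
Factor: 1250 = 2^1*5^4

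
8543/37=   8543/37 =230.89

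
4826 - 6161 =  - 1335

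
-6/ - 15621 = 2/5207= 0.00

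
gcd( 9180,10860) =60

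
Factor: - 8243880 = -2^3*3^1*5^1*68699^1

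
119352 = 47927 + 71425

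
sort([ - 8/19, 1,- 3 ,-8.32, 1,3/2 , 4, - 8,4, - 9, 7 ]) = [  -  9 , - 8.32, - 8, - 3, - 8/19,  1,1,3/2,4 , 4, 7]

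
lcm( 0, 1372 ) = 0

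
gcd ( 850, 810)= 10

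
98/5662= 49/2831 = 0.02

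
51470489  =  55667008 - 4196519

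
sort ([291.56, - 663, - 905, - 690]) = [ - 905 , - 690,- 663, 291.56]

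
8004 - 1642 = 6362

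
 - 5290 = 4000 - 9290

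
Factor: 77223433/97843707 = 3^( - 5)*7^1*13^( - 1)*29^1 *47^( - 1)*157^1*659^ ( - 1 )*2423^1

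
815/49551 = 815/49551 = 0.02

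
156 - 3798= - 3642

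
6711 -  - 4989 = 11700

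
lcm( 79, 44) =3476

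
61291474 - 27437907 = 33853567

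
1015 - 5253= - 4238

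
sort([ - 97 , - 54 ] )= [ - 97, - 54] 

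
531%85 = 21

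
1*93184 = 93184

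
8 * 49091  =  392728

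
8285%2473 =866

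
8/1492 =2/373= 0.01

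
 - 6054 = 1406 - 7460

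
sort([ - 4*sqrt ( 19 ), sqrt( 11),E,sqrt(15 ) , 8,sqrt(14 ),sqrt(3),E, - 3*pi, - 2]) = [-4*sqrt( 19), - 3*pi, - 2,sqrt( 3 ), E,E,sqrt(11),sqrt(14 )  ,  sqrt(15),  8 ] 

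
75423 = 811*93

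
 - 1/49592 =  - 1/49592=- 0.00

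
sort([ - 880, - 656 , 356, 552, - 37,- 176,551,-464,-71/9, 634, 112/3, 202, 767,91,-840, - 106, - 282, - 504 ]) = [ - 880, - 840  , - 656, - 504,-464,-282, - 176, - 106, - 37 ,-71/9, 112/3,91,202, 356,551 , 552, 634, 767 ]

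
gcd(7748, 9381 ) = 1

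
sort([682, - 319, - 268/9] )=[ - 319,  -  268/9, 682 ]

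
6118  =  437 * 14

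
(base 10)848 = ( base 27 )14B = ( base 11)701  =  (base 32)QG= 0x350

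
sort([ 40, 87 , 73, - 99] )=[ - 99,40,73, 87 ]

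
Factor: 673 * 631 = 631^1*673^1  =  424663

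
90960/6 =15160  =  15160.00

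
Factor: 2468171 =83^1*131^1*227^1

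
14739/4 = 14739/4=3684.75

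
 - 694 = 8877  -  9571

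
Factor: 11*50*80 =2^5*5^3*11^1 = 44000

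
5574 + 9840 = 15414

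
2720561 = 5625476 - 2904915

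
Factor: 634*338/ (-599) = - 2^2 * 13^2*317^1*599^( - 1 )= - 214292/599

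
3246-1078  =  2168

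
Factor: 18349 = 59^1*311^1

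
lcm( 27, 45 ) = 135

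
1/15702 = 1/15702  =  0.00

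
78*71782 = 5598996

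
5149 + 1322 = 6471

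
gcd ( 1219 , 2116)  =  23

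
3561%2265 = 1296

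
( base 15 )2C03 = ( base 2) 10010011101101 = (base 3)110222010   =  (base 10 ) 9453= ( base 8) 22355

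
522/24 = 87/4 = 21.75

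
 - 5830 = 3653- 9483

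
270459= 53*5103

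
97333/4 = 24333 + 1/4 = 24333.25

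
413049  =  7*59007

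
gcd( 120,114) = 6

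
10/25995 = 2/5199 =0.00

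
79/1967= 79/1967  =  0.04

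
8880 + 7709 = 16589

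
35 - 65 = - 30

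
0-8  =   - 8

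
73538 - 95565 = -22027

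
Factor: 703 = 19^1*37^1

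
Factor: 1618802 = 2^1*809401^1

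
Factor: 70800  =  2^4*3^1*5^2*59^1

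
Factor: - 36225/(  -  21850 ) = 2^(-1 ) * 3^2*7^1 * 19^( - 1)=63/38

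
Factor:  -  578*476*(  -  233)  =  2^3*7^1*17^3*233^1 = 64104824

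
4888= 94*52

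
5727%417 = 306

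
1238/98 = 12 + 31/49 = 12.63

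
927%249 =180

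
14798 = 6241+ 8557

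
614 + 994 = 1608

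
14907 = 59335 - 44428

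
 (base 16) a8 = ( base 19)8g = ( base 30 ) 5I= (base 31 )5d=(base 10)168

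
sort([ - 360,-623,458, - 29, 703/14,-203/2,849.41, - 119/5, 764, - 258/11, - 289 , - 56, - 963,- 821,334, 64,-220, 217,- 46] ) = [ - 963,-821, - 623, - 360,- 289,  -  220, - 203/2,-56, - 46,  -  29, - 119/5,  -  258/11,703/14, 64,217, 334,458,  764,849.41]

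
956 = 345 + 611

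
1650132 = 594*2778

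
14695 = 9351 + 5344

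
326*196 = 63896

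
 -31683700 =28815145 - 60498845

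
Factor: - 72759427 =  - 13^1*37^1*331^1*457^1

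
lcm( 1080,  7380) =44280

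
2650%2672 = 2650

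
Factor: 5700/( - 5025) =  - 76/67 = -2^2*19^1*  67^(-1)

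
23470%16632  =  6838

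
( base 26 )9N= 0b100000001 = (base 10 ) 257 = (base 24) AH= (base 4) 10001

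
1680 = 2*840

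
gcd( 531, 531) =531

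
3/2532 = 1/844 =0.00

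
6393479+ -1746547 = 4646932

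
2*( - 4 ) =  - 8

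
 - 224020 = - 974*230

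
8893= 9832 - 939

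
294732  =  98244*3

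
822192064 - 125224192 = 696967872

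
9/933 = 3/311   =  0.01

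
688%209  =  61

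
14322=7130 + 7192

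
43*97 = 4171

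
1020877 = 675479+345398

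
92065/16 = 5754+1/16 = 5754.06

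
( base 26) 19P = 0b1110100111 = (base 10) 935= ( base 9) 1248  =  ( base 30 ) 115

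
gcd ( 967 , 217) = 1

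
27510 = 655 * 42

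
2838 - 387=2451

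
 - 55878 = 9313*( - 6 ) 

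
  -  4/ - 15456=1/3864= 0.00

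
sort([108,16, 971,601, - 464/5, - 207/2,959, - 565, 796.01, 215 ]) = [ - 565, -207/2, - 464/5, 16  ,  108,215,  601 , 796.01, 959, 971]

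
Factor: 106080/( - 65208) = - 340/209 = - 2^2*5^1*11^( - 1 )* 17^1 * 19^( - 1 )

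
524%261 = 2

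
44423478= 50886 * 873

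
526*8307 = 4369482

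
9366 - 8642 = 724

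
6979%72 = 67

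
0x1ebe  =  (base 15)24ea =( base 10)7870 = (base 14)2C22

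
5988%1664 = 996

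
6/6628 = 3/3314 =0.00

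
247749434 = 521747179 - 273997745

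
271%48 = 31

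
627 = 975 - 348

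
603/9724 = 603/9724 = 0.06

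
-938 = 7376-8314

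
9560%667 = 222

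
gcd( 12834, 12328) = 46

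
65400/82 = 797 + 23/41 =797.56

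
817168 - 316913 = 500255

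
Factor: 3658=2^1*31^1 * 59^1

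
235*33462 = 7863570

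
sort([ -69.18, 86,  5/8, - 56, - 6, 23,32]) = [ - 69.18 , - 56, - 6,5/8,23,32,86]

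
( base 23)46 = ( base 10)98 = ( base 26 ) 3K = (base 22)4a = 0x62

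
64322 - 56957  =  7365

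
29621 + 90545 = 120166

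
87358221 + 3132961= 90491182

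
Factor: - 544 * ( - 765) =416160 =2^5*3^2 * 5^1 * 17^2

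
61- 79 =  - 18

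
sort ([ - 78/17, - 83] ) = [  -  83, - 78/17]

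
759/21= 253/7 = 36.14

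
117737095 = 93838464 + 23898631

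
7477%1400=477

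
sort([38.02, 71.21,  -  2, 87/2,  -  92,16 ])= [ - 92,-2, 16, 38.02,87/2, 71.21]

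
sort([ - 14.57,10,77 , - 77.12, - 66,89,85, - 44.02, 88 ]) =[  -  77.12, - 66 , - 44.02, - 14.57,10,77,85,88,89]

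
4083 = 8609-4526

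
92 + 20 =112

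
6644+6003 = 12647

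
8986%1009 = 914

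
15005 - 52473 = - 37468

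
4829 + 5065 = 9894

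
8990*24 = 215760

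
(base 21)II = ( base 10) 396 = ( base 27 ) ei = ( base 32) cc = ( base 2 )110001100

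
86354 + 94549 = 180903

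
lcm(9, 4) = 36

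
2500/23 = 2500/23 = 108.70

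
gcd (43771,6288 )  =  1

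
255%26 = 21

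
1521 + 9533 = 11054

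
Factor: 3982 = 2^1*11^1*181^1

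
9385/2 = 9385/2 = 4692.50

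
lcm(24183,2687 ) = 24183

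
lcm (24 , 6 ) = 24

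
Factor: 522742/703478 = 11^1*23^( - 1 )*41^ (- 1)*373^(-1)*23761^1 = 261371/351739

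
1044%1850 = 1044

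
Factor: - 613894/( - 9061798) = 401^(-1)*11299^(  -  1)*306947^1= 306947/4530899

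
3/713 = 3/713  =  0.00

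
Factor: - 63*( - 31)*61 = 119133 = 3^2*7^1*31^1*61^1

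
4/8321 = 4/8321 = 0.00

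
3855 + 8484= 12339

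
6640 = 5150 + 1490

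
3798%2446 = 1352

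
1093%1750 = 1093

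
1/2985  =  1/2985 = 0.00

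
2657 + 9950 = 12607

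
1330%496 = 338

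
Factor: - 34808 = - 2^3*19^1*229^1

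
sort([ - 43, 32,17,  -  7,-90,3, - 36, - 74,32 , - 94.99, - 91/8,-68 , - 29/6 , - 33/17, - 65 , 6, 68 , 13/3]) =[ - 94.99, - 90, -74, - 68, - 65, - 43, - 36, - 91/8, - 7, - 29/6, - 33/17, 3 , 13/3,  6,17, 32 , 32,68] 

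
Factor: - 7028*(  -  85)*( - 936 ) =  - 2^5*3^2*5^1 * 7^1*13^1*17^1*251^1 = - 559147680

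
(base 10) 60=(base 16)3c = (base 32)1s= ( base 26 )28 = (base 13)48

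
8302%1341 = 256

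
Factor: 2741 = 2741^1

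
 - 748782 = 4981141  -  5729923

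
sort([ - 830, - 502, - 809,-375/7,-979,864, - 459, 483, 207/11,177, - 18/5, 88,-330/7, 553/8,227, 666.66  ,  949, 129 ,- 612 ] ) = [-979, - 830,- 809, - 612,-502, - 459,-375/7, - 330/7, - 18/5, 207/11, 553/8, 88, 129, 177, 227, 483,666.66, 864,949]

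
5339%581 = 110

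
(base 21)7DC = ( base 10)3372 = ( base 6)23340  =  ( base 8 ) 6454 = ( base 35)2QC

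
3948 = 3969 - 21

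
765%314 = 137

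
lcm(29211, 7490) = 292110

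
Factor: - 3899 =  - 7^1 * 557^1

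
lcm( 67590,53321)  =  4798890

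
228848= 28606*8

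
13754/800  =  6877/400 = 17.19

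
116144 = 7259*16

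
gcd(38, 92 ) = 2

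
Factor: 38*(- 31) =-2^1*19^1*31^1= -1178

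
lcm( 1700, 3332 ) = 83300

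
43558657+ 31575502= 75134159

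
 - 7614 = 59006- 66620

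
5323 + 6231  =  11554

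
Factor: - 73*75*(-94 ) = 514650 = 2^1  *3^1*5^2*47^1*73^1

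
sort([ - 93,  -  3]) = [ - 93, - 3]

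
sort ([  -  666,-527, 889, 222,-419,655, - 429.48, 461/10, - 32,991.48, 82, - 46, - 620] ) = [ - 666, - 620, - 527,-429.48 , - 419,  -  46, - 32, 461/10,82, 222 , 655, 889, 991.48 ]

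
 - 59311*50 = -2965550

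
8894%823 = 664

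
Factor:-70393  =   -70393^1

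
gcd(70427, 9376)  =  1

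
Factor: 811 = 811^1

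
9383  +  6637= 16020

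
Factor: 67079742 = 2^1*3^1*37^1*43^1 * 7027^1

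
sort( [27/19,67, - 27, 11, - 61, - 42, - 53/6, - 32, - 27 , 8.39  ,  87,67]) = [ - 61, - 42, - 32, - 27, - 27, - 53/6, 27/19, 8.39, 11,  67,67,  87] 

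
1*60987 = 60987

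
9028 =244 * 37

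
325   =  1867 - 1542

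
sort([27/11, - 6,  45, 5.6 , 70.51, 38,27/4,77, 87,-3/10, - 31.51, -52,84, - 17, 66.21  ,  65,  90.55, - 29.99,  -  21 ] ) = [ - 52 ,-31.51 , - 29.99,-21, - 17, - 6, - 3/10 , 27/11,  5.6,27/4, 38,45, 65, 66.21, 70.51,77,84,87,90.55 ]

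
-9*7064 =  - 63576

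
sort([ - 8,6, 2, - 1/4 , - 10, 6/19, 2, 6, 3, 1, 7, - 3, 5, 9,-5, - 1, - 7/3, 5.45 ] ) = [-10, - 8, -5, - 3  ,-7/3, - 1,  -  1/4,6/19, 1,2,2, 3,  5,5.45,  6, 6,7, 9]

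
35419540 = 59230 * 598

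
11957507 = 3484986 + 8472521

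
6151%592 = 231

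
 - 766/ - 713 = 766/713 = 1.07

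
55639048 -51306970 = 4332078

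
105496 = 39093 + 66403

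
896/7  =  128= 128.00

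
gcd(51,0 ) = 51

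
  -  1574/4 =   -  787/2 = -393.50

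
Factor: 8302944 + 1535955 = 3^2 * 7^1*59^1 * 2647^1 = 9838899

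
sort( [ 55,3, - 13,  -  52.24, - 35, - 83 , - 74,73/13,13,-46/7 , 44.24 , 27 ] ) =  [ - 83 , - 74 ,-52.24, -35, - 13, - 46/7, 3, 73/13,13,  27, 44.24,55 ]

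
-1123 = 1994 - 3117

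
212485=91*2335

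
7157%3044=1069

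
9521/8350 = 9521/8350  =  1.14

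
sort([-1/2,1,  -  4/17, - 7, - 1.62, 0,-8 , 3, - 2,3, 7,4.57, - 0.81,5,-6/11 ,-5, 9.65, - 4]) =[ - 8,-7, - 5, - 4, - 2,-1.62 ,-0.81, - 6/11, - 1/2, -4/17,  0,1,3,  3,4.57,5,7,9.65 ]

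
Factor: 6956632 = 2^3 * 869579^1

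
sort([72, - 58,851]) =[ - 58, 72, 851]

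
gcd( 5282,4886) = 2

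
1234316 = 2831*436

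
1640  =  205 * 8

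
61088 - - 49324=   110412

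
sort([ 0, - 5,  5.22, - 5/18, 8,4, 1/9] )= [ - 5, - 5/18, 0, 1/9,  4,5.22, 8 ]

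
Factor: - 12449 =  - 59^1*211^1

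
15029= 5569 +9460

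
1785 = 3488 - 1703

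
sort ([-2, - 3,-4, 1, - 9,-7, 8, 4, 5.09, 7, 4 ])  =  [ - 9, - 7, - 4 ,- 3,-2, 1, 4, 4, 5.09, 7,  8]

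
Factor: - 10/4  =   - 5/2 =- 2^ ( - 1 )*5^1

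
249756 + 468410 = 718166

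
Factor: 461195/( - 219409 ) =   -  5^1*7^1*13177^1 * 219409^(-1)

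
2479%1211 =57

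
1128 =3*376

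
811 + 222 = 1033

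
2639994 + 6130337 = 8770331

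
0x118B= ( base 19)C87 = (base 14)18cb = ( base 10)4491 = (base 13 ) 2076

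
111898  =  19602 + 92296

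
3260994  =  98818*33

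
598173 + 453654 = 1051827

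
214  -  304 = - 90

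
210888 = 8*26361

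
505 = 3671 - 3166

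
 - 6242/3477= - 2+712/3477 = - 1.80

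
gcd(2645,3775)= 5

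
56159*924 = 51890916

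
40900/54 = 20450/27 = 757.41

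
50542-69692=-19150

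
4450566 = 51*87266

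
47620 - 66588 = -18968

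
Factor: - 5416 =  - 2^3*677^1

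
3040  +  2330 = 5370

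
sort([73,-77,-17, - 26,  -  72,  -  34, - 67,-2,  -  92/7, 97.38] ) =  [- 77,-72,  -  67, - 34 ,  -  26, -17,  -  92/7,  -  2 , 73,97.38]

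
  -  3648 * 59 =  - 215232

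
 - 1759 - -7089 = 5330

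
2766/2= 1383 = 1383.00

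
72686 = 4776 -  - 67910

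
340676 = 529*644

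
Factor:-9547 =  - 9547^1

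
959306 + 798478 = 1757784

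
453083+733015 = 1186098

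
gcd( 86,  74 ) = 2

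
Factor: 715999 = 715999^1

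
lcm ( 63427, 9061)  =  63427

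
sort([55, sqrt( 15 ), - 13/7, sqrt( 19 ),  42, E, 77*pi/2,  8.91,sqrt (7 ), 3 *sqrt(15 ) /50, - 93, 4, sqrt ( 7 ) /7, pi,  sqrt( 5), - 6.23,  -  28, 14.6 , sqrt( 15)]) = [ - 93, - 28, - 6.23,- 13/7, 3 * sqrt( 15 ) /50, sqrt(7)/7,sqrt(5),sqrt(7 ),E, pi, sqrt( 15),sqrt( 15), 4,sqrt(19 ),8.91, 14.6,  42, 55,  77* pi/2 ]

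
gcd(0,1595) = 1595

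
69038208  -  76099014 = - 7060806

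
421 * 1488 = 626448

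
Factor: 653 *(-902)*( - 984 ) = 2^4*3^1 * 11^1*41^2*653^1 =579581904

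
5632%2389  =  854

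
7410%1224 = 66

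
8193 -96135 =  -87942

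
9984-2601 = 7383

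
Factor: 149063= 23^1*6481^1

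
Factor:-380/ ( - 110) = 38/11 = 2^1*11^( - 1) *19^1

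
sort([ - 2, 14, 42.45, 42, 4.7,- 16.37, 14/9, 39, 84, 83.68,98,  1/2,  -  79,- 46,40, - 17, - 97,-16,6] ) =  [ - 97, - 79,-46, - 17,-16.37, - 16,-2,  1/2, 14/9, 4.7,6, 14,39, 40, 42, 42.45, 83.68, 84, 98]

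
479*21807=10445553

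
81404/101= 805 + 99/101= 805.98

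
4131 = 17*243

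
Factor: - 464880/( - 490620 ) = 2^2*17^(-1 )*37^(  -  1)*149^1 = 596/629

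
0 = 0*255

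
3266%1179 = 908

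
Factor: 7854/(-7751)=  - 2^1*3^1*7^1*11^1*17^1*23^(  -  1)*337^ (-1)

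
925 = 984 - 59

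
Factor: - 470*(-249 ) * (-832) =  - 2^7*3^1*5^1*13^1*47^1*83^1 = -97368960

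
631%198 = 37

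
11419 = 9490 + 1929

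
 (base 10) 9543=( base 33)8P6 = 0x2547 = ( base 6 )112103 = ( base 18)1B83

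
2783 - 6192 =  - 3409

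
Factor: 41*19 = 779 = 19^1*41^1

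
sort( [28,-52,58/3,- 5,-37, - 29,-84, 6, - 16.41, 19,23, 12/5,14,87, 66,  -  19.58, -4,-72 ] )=[ - 84, - 72,-52, - 37, - 29,-19.58,  -  16.41 ,-5, - 4,12/5,6, 14,19,  58/3,  23, 28, 66, 87] 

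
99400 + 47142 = 146542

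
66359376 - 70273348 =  - 3913972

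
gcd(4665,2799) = 933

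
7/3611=7/3611  =  0.00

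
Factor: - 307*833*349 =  - 7^2*17^1*307^1*349^1 = - 89250119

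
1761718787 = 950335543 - -811383244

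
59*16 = 944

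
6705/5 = 1341=1341.00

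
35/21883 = 35/21883 = 0.00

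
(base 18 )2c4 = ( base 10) 868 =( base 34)PI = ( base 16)364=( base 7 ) 2350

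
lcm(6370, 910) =6370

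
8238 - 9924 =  - 1686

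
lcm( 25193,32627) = 1990247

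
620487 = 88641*7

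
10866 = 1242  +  9624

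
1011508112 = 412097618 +599410494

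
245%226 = 19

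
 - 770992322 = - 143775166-627217156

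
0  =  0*64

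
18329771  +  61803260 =80133031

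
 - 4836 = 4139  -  8975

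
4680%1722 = 1236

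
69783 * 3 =209349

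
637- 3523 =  - 2886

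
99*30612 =3030588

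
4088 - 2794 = 1294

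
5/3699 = 5/3699 = 0.00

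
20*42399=847980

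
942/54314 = 471/27157 = 0.02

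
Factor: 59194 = 2^1 * 17^1*1741^1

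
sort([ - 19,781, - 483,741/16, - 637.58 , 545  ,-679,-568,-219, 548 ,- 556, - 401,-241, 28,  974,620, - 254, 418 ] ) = [-679,  -  637.58, -568,-556, - 483,-401, -254,-241,-219, - 19,28,741/16,418,545,548, 620,781 , 974]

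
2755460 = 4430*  622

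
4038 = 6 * 673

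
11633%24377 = 11633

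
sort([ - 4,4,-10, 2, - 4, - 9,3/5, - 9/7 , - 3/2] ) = [ - 10, - 9, - 4, - 4, - 3/2, - 9/7,3/5,  2,4 ]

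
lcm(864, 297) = 9504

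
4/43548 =1/10887 =0.00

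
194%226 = 194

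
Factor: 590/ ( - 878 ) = - 5^1*59^1*439^( - 1) =- 295/439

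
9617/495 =19 + 212/495 = 19.43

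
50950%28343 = 22607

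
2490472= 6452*386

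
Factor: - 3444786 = - 2^1*3^2 * 211^1*907^1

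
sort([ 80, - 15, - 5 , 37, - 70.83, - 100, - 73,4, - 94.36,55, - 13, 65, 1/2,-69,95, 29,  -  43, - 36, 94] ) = [ - 100,-94.36, - 73, - 70.83,  -  69, - 43, - 36, - 15, - 13,-5, 1/2,4,29,37 , 55 , 65, 80,94,  95 ] 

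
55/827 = 55/827 = 0.07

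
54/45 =1 + 1/5 = 1.20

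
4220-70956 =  - 66736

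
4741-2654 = 2087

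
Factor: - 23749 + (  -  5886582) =-5910331 = - 7^2 * 120619^1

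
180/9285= 12/619 = 0.02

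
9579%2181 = 855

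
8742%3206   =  2330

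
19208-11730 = 7478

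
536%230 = 76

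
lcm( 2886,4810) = 14430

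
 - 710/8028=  - 355/4014 = - 0.09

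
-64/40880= -1 +2551/2555 =- 0.00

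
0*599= 0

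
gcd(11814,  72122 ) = 2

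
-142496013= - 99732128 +-42763885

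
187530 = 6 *31255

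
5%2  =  1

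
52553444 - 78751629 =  - 26198185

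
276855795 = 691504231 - 414648436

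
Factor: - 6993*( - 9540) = 66713220 = 2^2* 3^5 *5^1*7^1*37^1*53^1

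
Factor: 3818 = 2^1*23^1 * 83^1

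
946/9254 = 473/4627 = 0.10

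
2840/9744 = 355/1218  =  0.29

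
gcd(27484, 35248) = 4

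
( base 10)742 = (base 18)254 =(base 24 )16m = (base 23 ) 196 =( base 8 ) 1346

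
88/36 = 2 + 4/9 = 2.44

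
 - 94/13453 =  - 1+13359/13453  =  -0.01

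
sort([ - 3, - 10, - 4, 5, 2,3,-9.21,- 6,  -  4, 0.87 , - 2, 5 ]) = [ -10,-9.21, - 6, - 4, - 4, - 3, - 2, 0.87, 2 , 3,  5,5]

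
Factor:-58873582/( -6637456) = 29436791/3318728 = 2^ (-3 )*7^(- 1 )*59263^ ( - 1)*29436791^1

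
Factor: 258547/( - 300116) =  - 2^( - 2)*47^1*5501^1*75029^(-1 )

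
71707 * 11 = 788777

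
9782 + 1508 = 11290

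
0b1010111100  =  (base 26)10o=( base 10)700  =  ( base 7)2020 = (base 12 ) 4A4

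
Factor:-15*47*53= - 3^1*5^1*47^1*53^1 = -37365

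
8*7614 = 60912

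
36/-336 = -3/28 = - 0.11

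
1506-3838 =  - 2332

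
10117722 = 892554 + 9225168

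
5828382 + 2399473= 8227855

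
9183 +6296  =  15479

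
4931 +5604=10535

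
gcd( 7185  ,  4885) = 5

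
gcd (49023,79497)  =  9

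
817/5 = 817/5=163.40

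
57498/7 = 8214  =  8214.00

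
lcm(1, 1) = 1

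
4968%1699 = 1570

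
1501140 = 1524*985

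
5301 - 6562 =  - 1261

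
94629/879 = 31543/293 = 107.66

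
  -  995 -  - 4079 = 3084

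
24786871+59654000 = 84440871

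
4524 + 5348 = 9872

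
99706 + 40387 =140093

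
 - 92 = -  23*4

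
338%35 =23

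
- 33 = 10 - 43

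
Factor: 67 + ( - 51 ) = 16 = 2^4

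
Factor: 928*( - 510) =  - 2^6*3^1*5^1*17^1*29^1 = -  473280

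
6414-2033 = 4381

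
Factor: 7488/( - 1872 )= -2^2 = -  4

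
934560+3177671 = 4112231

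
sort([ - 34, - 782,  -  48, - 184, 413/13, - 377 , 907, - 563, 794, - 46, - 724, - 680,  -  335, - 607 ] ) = [ - 782, -724, - 680,-607, - 563, - 377, - 335, - 184, - 48,- 46, -34,413/13,794, 907]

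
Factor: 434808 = 2^3* 3^4 * 11^1*61^1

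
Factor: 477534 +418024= 2^1*447779^1 = 895558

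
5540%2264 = 1012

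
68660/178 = 34330/89 = 385.73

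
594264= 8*74283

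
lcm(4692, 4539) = 417588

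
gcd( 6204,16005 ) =33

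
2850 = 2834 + 16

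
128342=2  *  64171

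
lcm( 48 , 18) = 144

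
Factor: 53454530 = 2^1*5^1 *23^1*232411^1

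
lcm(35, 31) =1085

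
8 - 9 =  - 1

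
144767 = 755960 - 611193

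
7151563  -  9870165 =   -  2718602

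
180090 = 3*60030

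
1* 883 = 883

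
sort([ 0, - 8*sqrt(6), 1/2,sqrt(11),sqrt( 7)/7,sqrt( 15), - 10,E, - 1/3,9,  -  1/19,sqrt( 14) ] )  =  [ - 8*sqrt( 6) , -10 , - 1/3 , - 1/19,0,sqrt( 7 )/7,1/2,E,sqrt(11),sqrt(14),sqrt( 15 ), 9 ] 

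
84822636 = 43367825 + 41454811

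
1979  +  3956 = 5935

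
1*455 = 455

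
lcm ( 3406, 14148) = 183924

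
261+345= 606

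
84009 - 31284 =52725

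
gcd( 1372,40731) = 1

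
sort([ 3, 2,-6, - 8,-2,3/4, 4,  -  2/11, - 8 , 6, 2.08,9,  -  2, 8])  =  [-8,  -  8, - 6,-2, - 2, - 2/11,3/4,2,2.08, 3, 4,6, 8,9]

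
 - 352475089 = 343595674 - 696070763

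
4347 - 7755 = -3408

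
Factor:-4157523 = - 3^2*19^1*41^1*593^1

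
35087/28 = 35087/28= 1253.11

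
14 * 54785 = 766990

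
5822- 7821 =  - 1999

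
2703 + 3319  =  6022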